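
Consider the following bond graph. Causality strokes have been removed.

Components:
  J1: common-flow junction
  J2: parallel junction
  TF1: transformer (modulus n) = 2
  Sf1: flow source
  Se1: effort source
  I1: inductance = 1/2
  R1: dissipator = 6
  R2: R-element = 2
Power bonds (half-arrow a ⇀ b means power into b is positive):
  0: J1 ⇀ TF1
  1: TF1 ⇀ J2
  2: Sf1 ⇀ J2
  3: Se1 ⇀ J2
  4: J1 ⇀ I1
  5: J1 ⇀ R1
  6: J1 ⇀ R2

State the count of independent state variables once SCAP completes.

b2 |Sf1  (Sf1 fixes flow; stroke at Sf1)
b3 |J2  (Se1: effort source, stroke at far end)
b1 |TF1  (J2: bond 3 brought effort, rest push out)
b0 |J1  (through TF1, causality passes straight; one stroke at TF1)
b4 |I1  (prefer integral on I1)
b5 |J1  (J1 flow already set via bond 4)
b6 |J1  (J1: bond 4 brought flow, rest push out)

1  (I1 all integral)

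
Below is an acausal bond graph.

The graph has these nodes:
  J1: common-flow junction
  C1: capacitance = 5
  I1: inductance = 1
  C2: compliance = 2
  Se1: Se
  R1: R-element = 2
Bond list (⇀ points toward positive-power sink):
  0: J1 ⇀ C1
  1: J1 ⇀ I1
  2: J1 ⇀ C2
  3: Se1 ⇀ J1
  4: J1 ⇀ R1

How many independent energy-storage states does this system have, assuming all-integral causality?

b3 stroke→J1  (Se1 (Se) sets effort on bond)
b0 stroke→J1  (prefer integral on C1)
b1 stroke→I1  (prefer integral on I1)
b2 stroke→J1  (J1: bond 1 brought flow, rest push out)
b4 stroke→J1  (J1: bond 1 brought flow, rest push out)

3  (C1, C2, I1 all integral)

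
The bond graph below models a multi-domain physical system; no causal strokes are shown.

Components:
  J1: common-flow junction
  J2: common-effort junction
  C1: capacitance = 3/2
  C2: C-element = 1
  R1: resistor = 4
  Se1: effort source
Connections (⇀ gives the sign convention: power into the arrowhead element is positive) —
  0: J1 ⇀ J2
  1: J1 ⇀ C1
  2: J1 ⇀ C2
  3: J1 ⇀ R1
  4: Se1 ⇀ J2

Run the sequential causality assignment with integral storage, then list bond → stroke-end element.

β4 →J2  (Se1: effort source, stroke at far end)
β0 →J1  (common-e at J2 fixed by 4)
β1 →J1  (C1 integral (e out))
β2 →J1  (C2 integral (e out))
β3 →R1  (J1 needs exactly one f-in)

#0 →J1
#1 →J1
#2 →J1
#3 →R1
#4 →J2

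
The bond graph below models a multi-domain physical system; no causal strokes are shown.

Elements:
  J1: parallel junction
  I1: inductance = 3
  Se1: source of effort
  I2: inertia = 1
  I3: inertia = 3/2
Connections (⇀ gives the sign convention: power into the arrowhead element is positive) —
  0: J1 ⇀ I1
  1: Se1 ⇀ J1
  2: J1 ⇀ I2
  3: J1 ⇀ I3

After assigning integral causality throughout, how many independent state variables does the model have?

3  (I1, I2, I3 all integral)

bond 1 →J1  (Se1: effort source, stroke at far end)
bond 0 →I1  (J1: bond 1 brought effort, rest push out)
bond 2 →I2  (J1 effort already set via bond 1)
bond 3 →I3  (common-e at J1 fixed by 1)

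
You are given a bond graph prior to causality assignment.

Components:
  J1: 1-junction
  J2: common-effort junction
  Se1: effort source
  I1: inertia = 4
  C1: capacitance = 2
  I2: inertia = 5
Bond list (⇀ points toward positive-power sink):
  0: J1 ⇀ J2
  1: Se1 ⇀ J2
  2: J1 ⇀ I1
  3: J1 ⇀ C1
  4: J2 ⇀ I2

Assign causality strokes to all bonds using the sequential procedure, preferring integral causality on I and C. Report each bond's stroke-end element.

#1 |J2  (Se1: effort source, stroke at far end)
#0 |J1  (J2 effort already set via bond 1)
#4 |I2  (J2 effort already set via bond 1)
#2 |I1  (I1 outputs flow p/I1)
#3 |J1  (J1 flow already set via bond 2)

#0 →J1
#1 →J2
#2 →I1
#3 →J1
#4 →I2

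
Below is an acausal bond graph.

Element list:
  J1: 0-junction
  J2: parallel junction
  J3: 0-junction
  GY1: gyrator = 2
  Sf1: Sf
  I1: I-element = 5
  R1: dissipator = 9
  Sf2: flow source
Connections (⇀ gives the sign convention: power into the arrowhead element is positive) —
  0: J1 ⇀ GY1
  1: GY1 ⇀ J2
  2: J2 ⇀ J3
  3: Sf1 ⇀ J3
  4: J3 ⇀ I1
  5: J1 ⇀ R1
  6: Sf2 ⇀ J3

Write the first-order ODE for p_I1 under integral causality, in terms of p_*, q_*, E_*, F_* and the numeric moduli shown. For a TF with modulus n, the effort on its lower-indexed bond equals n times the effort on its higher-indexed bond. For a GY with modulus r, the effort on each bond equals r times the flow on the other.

β3 →Sf1  (Sf1 (Sf) sets flow on bond)
β6 →Sf2  (source Sf2 imposes f)
β4 →I1  (I1 integral (f out))
β2 →J3  (closing 0-jn rule on J3)
β1 →J2  (only one effort-in slot at J2)
β0 →J1  (GY GY1: same side as bond 1)
β5 →R1  (J1 effort already set via bond 0)

dp_I1/dt = 4*F_Sf1/9 + 4*F_Sf2/9 - 4*p_I1/45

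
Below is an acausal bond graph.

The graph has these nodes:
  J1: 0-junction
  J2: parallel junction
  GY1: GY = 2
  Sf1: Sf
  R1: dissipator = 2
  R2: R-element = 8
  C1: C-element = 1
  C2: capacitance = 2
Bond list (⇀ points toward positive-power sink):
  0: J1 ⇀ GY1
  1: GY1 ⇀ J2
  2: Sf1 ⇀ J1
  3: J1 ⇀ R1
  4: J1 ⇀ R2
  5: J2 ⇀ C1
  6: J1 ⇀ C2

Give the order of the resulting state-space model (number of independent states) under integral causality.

β2 stroke at Sf1  (Sf1 fixes flow; stroke at Sf1)
β5 stroke at J2  (C1 integral (e out))
β1 stroke at GY1  (J2 effort already set via bond 5)
β0 stroke at GY1  (GY1 both-in/both-out from 1)
β6 stroke at J1  (C2 integral (e out))
β3 stroke at R1  (J1: bond 6 brought effort, rest push out)
β4 stroke at R2  (0-jn J1 has e-setter on 6)

2  (C1, C2 all integral)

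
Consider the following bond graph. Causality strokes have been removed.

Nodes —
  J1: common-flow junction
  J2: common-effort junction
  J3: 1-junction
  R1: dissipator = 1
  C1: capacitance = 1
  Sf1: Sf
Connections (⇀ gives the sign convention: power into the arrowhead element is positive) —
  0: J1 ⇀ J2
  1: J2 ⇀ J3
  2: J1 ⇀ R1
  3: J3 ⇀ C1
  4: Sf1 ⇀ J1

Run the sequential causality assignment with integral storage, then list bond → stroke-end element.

bond 0 →J1
bond 1 →J2
bond 2 →J1
bond 3 →J3
bond 4 →Sf1

bond 4 →Sf1  (Sf1: flow source, stroke at near end)
bond 0 →J1  (J1 flow already set via bond 4)
bond 2 →J1  (1-jn J1 has f-setter on 4)
bond 1 →J2  (J2: last free bond brings effort in)
bond 3 →J3  (J3 flow already set via bond 1)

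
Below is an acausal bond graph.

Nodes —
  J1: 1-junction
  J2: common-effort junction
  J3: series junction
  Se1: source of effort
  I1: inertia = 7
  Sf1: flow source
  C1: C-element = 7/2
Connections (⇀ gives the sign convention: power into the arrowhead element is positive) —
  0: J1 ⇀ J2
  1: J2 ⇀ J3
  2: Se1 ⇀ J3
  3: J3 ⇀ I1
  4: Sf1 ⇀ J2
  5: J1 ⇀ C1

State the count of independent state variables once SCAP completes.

2  (C1, I1 all integral)

bond 2 |J3  (Se1 (Se) sets effort on bond)
bond 4 |Sf1  (Sf1 fixes flow; stroke at Sf1)
bond 3 |I1  (I1 outputs flow p/I1)
bond 1 |J3  (J3: bond 3 brought flow, rest push out)
bond 0 |J2  (J2 needs exactly one e-in)
bond 5 |J1  (J1: bond 0 brought flow, rest push out)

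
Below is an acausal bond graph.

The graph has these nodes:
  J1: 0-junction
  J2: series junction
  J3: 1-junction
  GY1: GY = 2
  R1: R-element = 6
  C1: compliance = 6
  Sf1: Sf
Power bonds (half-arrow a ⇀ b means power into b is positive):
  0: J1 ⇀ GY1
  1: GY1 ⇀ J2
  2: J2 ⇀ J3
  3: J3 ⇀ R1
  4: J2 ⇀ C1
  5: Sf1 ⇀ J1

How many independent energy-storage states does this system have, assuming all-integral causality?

bond 5 |Sf1  (Sf1: flow source, stroke at near end)
bond 0 |J1  (J1: last free bond brings effort in)
bond 1 |J2  (GY GY1: same side as bond 0)
bond 4 |J2  (prefer integral on C1)
bond 2 |J3  (J2 needs exactly one f-in)
bond 3 |R1  (closing 1-jn rule on J3)

1  (C1 all integral)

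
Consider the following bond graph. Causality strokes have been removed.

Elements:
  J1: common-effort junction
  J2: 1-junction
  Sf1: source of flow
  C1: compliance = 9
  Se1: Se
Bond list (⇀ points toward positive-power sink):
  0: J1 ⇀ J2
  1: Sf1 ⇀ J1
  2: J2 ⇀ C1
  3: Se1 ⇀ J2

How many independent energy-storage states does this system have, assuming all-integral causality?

1  (C1 all integral)

#1 |Sf1  (Sf1 fixes flow; stroke at Sf1)
#3 |J2  (source Se1 imposes e)
#0 |J1  (J1: last free bond brings effort in)
#2 |J2  (1-jn J2 has f-setter on 0)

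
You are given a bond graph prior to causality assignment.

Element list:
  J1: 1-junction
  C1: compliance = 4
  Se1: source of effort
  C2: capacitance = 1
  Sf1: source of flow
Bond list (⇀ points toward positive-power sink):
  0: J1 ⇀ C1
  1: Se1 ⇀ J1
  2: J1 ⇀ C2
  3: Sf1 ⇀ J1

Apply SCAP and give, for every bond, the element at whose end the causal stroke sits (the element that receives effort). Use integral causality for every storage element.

bond 1 stroke at J1  (Se1 fixes effort; stroke away)
bond 3 stroke at Sf1  (source Sf1 imposes f)
bond 0 stroke at J1  (J1 flow already set via bond 3)
bond 2 stroke at J1  (1-jn J1 has f-setter on 3)

β0 |J1
β1 |J1
β2 |J1
β3 |Sf1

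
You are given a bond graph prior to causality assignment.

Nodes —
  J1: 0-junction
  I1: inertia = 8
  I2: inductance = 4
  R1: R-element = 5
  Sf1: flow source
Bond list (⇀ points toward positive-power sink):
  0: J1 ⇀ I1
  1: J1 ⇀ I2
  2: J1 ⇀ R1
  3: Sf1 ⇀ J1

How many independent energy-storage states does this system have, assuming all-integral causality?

bond 3 stroke→Sf1  (Sf1: flow source, stroke at near end)
bond 0 stroke→I1  (prefer integral on I1)
bond 1 stroke→I2  (I2: I, integral causality)
bond 2 stroke→J1  (J1 needs exactly one e-in)

2  (I1, I2 all integral)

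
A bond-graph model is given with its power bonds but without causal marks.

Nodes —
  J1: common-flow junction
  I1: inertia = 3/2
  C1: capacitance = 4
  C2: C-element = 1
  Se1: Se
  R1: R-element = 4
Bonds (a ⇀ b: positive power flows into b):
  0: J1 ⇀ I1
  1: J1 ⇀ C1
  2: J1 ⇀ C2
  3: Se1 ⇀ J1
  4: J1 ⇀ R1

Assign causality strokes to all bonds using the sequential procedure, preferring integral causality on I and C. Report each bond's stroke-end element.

#0 |I1
#1 |J1
#2 |J1
#3 |J1
#4 |J1

b3 stroke at J1  (Se1 (Se) sets effort on bond)
b0 stroke at I1  (I1 integral (f out))
b1 stroke at J1  (J1: bond 0 brought flow, rest push out)
b2 stroke at J1  (J1: bond 0 brought flow, rest push out)
b4 stroke at J1  (1-jn J1 has f-setter on 0)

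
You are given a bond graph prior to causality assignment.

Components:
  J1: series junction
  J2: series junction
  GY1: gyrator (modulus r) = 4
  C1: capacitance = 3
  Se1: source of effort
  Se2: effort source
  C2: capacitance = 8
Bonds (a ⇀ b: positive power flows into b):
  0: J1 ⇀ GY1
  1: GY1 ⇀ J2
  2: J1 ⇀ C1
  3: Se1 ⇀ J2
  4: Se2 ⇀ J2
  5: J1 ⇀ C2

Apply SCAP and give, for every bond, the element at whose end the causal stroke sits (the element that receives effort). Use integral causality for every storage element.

β3 stroke at J2  (Se1 (Se) sets effort on bond)
β4 stroke at J2  (Se2 (Se) sets effort on bond)
β1 stroke at GY1  (J2 needs exactly one f-in)
β0 stroke at GY1  (GY1 both-in/both-out from 1)
β2 stroke at J1  (1-jn J1 has f-setter on 0)
β5 stroke at J1  (J1 flow already set via bond 0)

#0 stroke at GY1
#1 stroke at GY1
#2 stroke at J1
#3 stroke at J2
#4 stroke at J2
#5 stroke at J1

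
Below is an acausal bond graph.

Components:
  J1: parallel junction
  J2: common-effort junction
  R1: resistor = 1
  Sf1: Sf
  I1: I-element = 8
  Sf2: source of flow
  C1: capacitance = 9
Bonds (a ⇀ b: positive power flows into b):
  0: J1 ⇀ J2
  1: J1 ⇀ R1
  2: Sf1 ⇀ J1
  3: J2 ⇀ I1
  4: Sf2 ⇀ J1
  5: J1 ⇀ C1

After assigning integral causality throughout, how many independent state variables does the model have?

2  (C1, I1 all integral)

#2 →Sf1  (Sf1: flow source, stroke at near end)
#4 →Sf2  (Sf2 (Sf) sets flow on bond)
#3 →I1  (I1 outputs flow p/I1)
#0 →J2  (J2: last free bond brings effort in)
#5 →J1  (C1 integral (e out))
#1 →R1  (J1: bond 5 brought effort, rest push out)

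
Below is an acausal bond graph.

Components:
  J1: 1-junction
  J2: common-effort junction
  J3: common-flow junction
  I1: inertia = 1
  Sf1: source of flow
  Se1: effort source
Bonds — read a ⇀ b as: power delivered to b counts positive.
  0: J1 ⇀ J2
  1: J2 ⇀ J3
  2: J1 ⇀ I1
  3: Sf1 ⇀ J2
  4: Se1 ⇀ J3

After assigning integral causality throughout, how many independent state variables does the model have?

1  (I1 all integral)

β3 |Sf1  (Sf1 (Sf) sets flow on bond)
β4 |J3  (Se1 (Se) sets effort on bond)
β1 |J2  (closing 1-jn rule on J3)
β0 |J1  (J2: bond 1 brought effort, rest push out)
β2 |I1  (only one flow-in slot at J1)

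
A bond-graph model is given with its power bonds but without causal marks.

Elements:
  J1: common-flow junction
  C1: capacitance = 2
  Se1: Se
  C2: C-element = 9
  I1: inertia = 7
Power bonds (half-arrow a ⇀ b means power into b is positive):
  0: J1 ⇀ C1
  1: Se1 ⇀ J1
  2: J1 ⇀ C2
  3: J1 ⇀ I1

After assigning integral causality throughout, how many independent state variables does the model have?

3  (C1, C2, I1 all integral)

b1 |J1  (Se1 (Se) sets effort on bond)
b0 |J1  (prefer integral on C1)
b2 |J1  (C2: C, integral causality)
b3 |I1  (closing 1-jn rule on J1)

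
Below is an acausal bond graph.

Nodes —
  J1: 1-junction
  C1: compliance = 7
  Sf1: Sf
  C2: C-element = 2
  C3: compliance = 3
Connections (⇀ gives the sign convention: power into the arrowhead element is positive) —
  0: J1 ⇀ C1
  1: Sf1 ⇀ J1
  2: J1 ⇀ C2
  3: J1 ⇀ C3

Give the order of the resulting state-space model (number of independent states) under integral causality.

#1 →Sf1  (Sf1 (Sf) sets flow on bond)
#0 →J1  (common-f at J1 fixed by 1)
#2 →J1  (J1: bond 1 brought flow, rest push out)
#3 →J1  (J1: bond 1 brought flow, rest push out)

3  (C1, C2, C3 all integral)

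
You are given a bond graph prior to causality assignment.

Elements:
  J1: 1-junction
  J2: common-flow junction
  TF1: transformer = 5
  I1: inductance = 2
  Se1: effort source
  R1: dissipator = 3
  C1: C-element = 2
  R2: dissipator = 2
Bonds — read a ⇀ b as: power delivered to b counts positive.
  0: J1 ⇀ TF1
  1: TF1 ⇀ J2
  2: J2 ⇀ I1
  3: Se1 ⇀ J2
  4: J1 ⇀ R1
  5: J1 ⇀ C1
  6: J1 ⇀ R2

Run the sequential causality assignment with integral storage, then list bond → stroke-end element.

b3 stroke→J2  (Se1 (Se) sets effort on bond)
b2 stroke→I1  (I1: I, integral causality)
b1 stroke→J2  (J2 flow already set via bond 2)
b0 stroke→TF1  (TF TF1: opposite of bond 1)
b4 stroke→J1  (J1 flow already set via bond 0)
b5 stroke→J1  (J1: bond 0 brought flow, rest push out)
b6 stroke→J1  (J1 flow already set via bond 0)

b0 →TF1
b1 →J2
b2 →I1
b3 →J2
b4 →J1
b5 →J1
b6 →J1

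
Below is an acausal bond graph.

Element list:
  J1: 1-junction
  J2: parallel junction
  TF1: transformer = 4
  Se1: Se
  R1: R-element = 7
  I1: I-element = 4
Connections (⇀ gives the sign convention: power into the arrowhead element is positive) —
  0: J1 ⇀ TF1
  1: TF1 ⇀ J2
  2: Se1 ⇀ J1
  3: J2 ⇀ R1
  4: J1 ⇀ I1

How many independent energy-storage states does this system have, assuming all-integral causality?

#2 stroke→J1  (Se1 fixes effort; stroke away)
#4 stroke→I1  (I1 integral (f out))
#0 stroke→J1  (1-jn J1 has f-setter on 4)
#1 stroke→TF1  (TF1: transformer flips bond 0)
#3 stroke→J2  (J2 needs exactly one e-in)

1  (I1 all integral)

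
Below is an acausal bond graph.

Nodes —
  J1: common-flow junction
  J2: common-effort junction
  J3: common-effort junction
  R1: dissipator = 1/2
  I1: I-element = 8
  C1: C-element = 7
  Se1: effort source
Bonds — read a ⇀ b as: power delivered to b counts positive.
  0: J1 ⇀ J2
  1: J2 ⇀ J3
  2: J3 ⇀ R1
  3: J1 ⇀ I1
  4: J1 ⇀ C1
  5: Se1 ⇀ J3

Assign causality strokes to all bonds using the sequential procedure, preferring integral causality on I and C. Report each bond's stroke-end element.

bond 5 stroke at J3  (Se1 fixes effort; stroke away)
bond 1 stroke at J2  (0-jn J3 has e-setter on 5)
bond 2 stroke at R1  (0-jn J3 has e-setter on 5)
bond 0 stroke at J1  (common-e at J2 fixed by 1)
bond 3 stroke at I1  (I1 integral (f out))
bond 4 stroke at J1  (J1: bond 3 brought flow, rest push out)

bond 0 |J1
bond 1 |J2
bond 2 |R1
bond 3 |I1
bond 4 |J1
bond 5 |J3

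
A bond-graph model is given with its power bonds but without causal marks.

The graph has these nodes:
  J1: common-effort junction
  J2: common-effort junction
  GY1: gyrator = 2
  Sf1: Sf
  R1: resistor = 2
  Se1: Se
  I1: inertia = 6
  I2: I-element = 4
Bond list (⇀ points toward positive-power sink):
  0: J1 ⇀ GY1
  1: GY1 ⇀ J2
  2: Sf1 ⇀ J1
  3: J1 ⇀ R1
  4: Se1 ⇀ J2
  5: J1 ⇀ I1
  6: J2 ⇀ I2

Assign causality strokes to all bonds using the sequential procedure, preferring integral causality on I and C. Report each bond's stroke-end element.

β0 →GY1
β1 →GY1
β2 →Sf1
β3 →J1
β4 →J2
β5 →I1
β6 →I2

β2 stroke at Sf1  (source Sf1 imposes f)
β4 stroke at J2  (source Se1 imposes e)
β1 stroke at GY1  (J2 effort already set via bond 4)
β6 stroke at I2  (J2 effort already set via bond 4)
β0 stroke at GY1  (GY1: gyrator matches bond 1)
β5 stroke at I1  (I1 outputs flow p/I1)
β3 stroke at J1  (J1: last free bond brings effort in)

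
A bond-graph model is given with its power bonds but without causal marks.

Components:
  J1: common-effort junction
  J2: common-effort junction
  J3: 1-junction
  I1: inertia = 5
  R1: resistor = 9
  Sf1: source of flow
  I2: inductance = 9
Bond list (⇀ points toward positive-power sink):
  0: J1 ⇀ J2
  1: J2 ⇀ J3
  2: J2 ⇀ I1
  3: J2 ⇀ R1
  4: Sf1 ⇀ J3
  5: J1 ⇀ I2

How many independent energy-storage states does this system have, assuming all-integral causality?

2  (I1, I2 all integral)

β4 →Sf1  (source Sf1 imposes f)
β1 →J3  (J3 flow already set via bond 4)
β2 →I1  (prefer integral on I1)
β5 →I2  (I2: I, integral causality)
β0 →J1  (J1: last free bond brings effort in)
β3 →J2  (J2 needs exactly one e-in)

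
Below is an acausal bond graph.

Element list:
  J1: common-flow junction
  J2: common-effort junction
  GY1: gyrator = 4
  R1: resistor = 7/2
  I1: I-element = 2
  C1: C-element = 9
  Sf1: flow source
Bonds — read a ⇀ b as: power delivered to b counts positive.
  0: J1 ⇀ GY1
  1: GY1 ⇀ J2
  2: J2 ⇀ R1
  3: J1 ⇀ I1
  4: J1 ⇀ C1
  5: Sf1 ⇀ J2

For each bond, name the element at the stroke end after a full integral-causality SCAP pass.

β5 →Sf1  (Sf1: flow source, stroke at near end)
β3 →I1  (I1 outputs flow p/I1)
β0 →J1  (common-f at J1 fixed by 3)
β4 →J1  (J1 flow already set via bond 3)
β1 →J2  (through GY1, causality inverts; strokes same side of GY1)
β2 →R1  (J2: bond 1 brought effort, rest push out)

bond 0 →J1
bond 1 →J2
bond 2 →R1
bond 3 →I1
bond 4 →J1
bond 5 →Sf1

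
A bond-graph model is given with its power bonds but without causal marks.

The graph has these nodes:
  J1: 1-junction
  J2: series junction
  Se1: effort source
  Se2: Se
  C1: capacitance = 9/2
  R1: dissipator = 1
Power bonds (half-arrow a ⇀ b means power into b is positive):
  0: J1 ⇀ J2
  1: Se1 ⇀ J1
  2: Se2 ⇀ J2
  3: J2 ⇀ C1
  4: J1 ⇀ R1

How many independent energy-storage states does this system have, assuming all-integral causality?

1  (C1 all integral)

b1 →J1  (Se1 fixes effort; stroke away)
b2 →J2  (Se2 fixes effort; stroke away)
b3 →J2  (C1: C, integral causality)
b0 →J1  (J2 needs exactly one f-in)
b4 →R1  (J1: last free bond brings flow in)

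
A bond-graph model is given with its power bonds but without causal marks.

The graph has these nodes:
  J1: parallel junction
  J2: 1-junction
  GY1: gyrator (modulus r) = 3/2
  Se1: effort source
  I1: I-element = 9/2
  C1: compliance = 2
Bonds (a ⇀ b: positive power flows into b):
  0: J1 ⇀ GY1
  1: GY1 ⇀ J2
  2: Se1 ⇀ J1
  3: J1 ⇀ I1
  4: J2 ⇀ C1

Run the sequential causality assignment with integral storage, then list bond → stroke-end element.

b2 stroke→J1  (source Se1 imposes e)
b0 stroke→GY1  (J1: bond 2 brought effort, rest push out)
b3 stroke→I1  (common-e at J1 fixed by 2)
b1 stroke→GY1  (GY1: gyrator matches bond 0)
b4 stroke→J2  (common-f at J2 fixed by 1)

b0 →GY1
b1 →GY1
b2 →J1
b3 →I1
b4 →J2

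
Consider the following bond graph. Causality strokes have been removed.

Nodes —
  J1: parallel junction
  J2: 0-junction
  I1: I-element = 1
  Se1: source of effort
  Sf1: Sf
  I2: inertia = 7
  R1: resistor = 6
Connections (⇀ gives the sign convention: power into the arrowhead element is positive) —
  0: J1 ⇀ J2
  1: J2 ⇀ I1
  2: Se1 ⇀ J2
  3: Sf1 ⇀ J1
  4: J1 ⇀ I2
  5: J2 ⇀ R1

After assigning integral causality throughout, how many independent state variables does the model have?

2  (I1, I2 all integral)

b2 stroke at J2  (source Se1 imposes e)
b3 stroke at Sf1  (Sf1: flow source, stroke at near end)
b0 stroke at J1  (0-jn J2 has e-setter on 2)
b1 stroke at I1  (J2: bond 2 brought effort, rest push out)
b5 stroke at R1  (J2: bond 2 brought effort, rest push out)
b4 stroke at I2  (common-e at J1 fixed by 0)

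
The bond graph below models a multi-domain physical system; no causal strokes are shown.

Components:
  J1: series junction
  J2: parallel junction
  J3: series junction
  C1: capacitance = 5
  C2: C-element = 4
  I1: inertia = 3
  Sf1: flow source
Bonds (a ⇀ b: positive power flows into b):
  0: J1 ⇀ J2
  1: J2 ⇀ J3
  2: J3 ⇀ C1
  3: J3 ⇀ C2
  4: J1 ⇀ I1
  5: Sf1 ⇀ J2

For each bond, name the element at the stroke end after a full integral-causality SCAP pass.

β0 stroke→J1
β1 stroke→J2
β2 stroke→J3
β3 stroke→J3
β4 stroke→I1
β5 stroke→Sf1

bond 5 stroke at Sf1  (Sf1 (Sf) sets flow on bond)
bond 2 stroke at J3  (C1: C, integral causality)
bond 3 stroke at J3  (C2: C, integral causality)
bond 1 stroke at J2  (J3 needs exactly one f-in)
bond 0 stroke at J1  (J2 effort already set via bond 1)
bond 4 stroke at I1  (only one flow-in slot at J1)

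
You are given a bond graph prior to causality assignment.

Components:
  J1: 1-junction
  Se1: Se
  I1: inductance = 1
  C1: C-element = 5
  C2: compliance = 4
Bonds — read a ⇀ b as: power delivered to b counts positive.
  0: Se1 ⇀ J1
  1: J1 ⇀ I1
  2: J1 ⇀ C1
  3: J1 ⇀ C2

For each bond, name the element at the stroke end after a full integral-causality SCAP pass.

bond 0 |J1  (source Se1 imposes e)
bond 1 |I1  (I1: I, integral causality)
bond 2 |J1  (J1 flow already set via bond 1)
bond 3 |J1  (J1: bond 1 brought flow, rest push out)

b0 stroke→J1
b1 stroke→I1
b2 stroke→J1
b3 stroke→J1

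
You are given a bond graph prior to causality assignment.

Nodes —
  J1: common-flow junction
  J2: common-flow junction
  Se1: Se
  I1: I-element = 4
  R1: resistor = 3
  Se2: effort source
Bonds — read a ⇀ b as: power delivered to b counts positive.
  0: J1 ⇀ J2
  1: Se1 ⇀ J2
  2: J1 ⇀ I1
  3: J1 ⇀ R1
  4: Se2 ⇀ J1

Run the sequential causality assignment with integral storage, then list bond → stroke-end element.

bond 1 stroke→J2  (Se1 (Se) sets effort on bond)
bond 4 stroke→J1  (Se2 (Se) sets effort on bond)
bond 0 stroke→J1  (J2: last free bond brings flow in)
bond 2 stroke→I1  (prefer integral on I1)
bond 3 stroke→J1  (J1: bond 2 brought flow, rest push out)

b0 stroke at J1
b1 stroke at J2
b2 stroke at I1
b3 stroke at J1
b4 stroke at J1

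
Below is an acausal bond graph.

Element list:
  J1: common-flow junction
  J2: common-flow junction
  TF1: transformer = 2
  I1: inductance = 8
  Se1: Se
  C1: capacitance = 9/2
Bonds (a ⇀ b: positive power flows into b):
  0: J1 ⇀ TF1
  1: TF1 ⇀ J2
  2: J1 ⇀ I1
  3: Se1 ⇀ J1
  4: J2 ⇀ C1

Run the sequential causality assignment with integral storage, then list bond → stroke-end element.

#0 stroke at J1
#1 stroke at TF1
#2 stroke at I1
#3 stroke at J1
#4 stroke at J2

β3 |J1  (Se1 fixes effort; stroke away)
β2 |I1  (I1 integral (f out))
β0 |J1  (1-jn J1 has f-setter on 2)
β1 |TF1  (through TF1, causality passes straight; one stroke at TF1)
β4 |J2  (J2: bond 1 brought flow, rest push out)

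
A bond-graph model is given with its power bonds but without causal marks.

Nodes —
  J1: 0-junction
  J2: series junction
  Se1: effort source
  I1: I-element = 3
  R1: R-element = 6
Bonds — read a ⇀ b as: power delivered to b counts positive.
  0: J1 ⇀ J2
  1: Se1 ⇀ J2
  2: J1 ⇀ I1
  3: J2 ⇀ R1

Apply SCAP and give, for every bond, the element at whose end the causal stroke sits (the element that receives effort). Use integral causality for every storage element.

β1 |J2  (Se1 fixes effort; stroke away)
β2 |I1  (I1 integral (f out))
β0 |J1  (J1 needs exactly one e-in)
β3 |J2  (1-jn J2 has f-setter on 0)

b0 |J1
b1 |J2
b2 |I1
b3 |J2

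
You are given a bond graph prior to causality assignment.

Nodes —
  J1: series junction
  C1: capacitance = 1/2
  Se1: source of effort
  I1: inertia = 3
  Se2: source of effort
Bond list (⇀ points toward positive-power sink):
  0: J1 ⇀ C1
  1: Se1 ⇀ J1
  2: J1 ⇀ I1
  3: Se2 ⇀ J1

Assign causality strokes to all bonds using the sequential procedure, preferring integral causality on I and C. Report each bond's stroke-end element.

bond 1 →J1  (Se1 fixes effort; stroke away)
bond 3 →J1  (Se2 (Se) sets effort on bond)
bond 0 →J1  (C1: C, integral causality)
bond 2 →I1  (closing 1-jn rule on J1)

bond 0 stroke→J1
bond 1 stroke→J1
bond 2 stroke→I1
bond 3 stroke→J1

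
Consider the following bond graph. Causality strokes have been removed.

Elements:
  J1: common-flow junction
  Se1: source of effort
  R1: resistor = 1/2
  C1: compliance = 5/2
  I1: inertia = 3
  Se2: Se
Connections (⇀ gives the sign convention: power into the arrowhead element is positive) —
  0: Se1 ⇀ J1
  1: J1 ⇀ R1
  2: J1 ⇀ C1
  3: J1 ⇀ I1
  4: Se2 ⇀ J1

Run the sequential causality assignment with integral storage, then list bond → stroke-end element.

b0 |J1  (Se1 fixes effort; stroke away)
b4 |J1  (Se2: effort source, stroke at far end)
b2 |J1  (prefer integral on C1)
b3 |I1  (I1 outputs flow p/I1)
b1 |J1  (common-f at J1 fixed by 3)

#0 →J1
#1 →J1
#2 →J1
#3 →I1
#4 →J1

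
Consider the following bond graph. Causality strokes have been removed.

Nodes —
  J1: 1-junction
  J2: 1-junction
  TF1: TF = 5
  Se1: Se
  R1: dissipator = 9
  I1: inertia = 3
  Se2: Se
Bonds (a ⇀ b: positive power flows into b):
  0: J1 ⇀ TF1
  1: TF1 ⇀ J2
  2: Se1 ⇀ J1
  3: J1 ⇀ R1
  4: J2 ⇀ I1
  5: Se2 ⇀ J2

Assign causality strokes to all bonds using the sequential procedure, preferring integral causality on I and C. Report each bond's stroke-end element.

β0 →TF1
β1 →J2
β2 →J1
β3 →J1
β4 →I1
β5 →J2

β2 stroke→J1  (Se1 fixes effort; stroke away)
β5 stroke→J2  (Se2 fixes effort; stroke away)
β4 stroke→I1  (I1 integral (f out))
β1 stroke→J2  (J2: bond 4 brought flow, rest push out)
β0 stroke→TF1  (TF TF1: opposite of bond 1)
β3 stroke→J1  (J1: bond 0 brought flow, rest push out)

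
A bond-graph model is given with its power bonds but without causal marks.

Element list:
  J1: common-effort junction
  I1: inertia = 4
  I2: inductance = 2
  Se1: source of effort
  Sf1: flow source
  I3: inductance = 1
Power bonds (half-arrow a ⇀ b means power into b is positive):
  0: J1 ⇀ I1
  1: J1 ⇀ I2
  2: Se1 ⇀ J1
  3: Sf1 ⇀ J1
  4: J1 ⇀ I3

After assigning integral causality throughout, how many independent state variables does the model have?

3  (I1, I2, I3 all integral)

#2 |J1  (Se1: effort source, stroke at far end)
#3 |Sf1  (Sf1 (Sf) sets flow on bond)
#0 |I1  (common-e at J1 fixed by 2)
#1 |I2  (J1: bond 2 brought effort, rest push out)
#4 |I3  (J1 effort already set via bond 2)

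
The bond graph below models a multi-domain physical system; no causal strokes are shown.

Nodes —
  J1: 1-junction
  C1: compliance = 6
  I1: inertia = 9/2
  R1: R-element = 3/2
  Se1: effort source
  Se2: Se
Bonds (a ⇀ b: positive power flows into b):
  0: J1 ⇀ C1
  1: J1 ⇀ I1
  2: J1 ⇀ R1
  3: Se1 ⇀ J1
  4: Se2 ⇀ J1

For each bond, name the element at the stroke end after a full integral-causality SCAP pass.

#3 →J1  (Se1 fixes effort; stroke away)
#4 →J1  (Se2 (Se) sets effort on bond)
#0 →J1  (prefer integral on C1)
#1 →I1  (prefer integral on I1)
#2 →J1  (common-f at J1 fixed by 1)

bond 0 →J1
bond 1 →I1
bond 2 →J1
bond 3 →J1
bond 4 →J1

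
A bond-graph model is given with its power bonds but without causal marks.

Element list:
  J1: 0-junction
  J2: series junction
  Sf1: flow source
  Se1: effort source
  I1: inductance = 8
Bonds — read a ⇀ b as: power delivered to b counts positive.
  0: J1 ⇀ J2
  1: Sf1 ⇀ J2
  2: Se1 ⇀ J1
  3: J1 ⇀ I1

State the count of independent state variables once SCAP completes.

b1 stroke at Sf1  (Sf1: flow source, stroke at near end)
b2 stroke at J1  (source Se1 imposes e)
b0 stroke at J2  (common-e at J1 fixed by 2)
b3 stroke at I1  (J1 effort already set via bond 2)

1  (I1 all integral)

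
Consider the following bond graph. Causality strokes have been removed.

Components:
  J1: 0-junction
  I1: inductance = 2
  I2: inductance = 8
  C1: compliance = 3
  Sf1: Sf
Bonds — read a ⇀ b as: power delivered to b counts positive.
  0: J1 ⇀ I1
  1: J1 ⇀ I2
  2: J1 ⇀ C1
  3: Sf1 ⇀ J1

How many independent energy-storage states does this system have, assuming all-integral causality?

β3 |Sf1  (Sf1 (Sf) sets flow on bond)
β0 |I1  (I1 integral (f out))
β1 |I2  (prefer integral on I2)
β2 |J1  (closing 0-jn rule on J1)

3  (C1, I1, I2 all integral)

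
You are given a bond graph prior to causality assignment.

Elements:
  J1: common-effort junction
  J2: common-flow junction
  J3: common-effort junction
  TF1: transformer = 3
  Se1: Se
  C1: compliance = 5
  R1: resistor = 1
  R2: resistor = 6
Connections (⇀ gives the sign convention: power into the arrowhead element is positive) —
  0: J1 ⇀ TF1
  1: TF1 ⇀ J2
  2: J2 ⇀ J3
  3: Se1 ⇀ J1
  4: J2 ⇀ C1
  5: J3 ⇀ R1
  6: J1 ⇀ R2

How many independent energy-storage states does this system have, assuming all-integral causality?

b3 stroke at J1  (Se1 fixes effort; stroke away)
b0 stroke at TF1  (0-jn J1 has e-setter on 3)
b6 stroke at R2  (0-jn J1 has e-setter on 3)
b1 stroke at J2  (TF1 one-in-one-out from 0)
b4 stroke at J2  (C1 outputs effort q/C1)
b2 stroke at J3  (J2: last free bond brings flow in)
b5 stroke at R1  (0-jn J3 has e-setter on 2)

1  (C1 all integral)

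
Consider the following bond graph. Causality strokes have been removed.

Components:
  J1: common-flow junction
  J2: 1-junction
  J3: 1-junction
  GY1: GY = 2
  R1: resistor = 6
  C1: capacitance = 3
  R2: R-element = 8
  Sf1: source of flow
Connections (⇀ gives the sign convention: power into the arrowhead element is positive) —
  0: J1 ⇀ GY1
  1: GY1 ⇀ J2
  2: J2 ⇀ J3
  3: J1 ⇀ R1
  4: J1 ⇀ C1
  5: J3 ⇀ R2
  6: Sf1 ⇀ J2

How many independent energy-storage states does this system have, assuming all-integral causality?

bond 6 stroke at Sf1  (Sf1 fixes flow; stroke at Sf1)
bond 1 stroke at J2  (common-f at J2 fixed by 6)
bond 2 stroke at J2  (1-jn J2 has f-setter on 6)
bond 5 stroke at J3  (J3 flow already set via bond 2)
bond 0 stroke at J1  (GY GY1: same side as bond 1)
bond 4 stroke at J1  (C1: C, integral causality)
bond 3 stroke at R1  (closing 1-jn rule on J1)

1  (C1 all integral)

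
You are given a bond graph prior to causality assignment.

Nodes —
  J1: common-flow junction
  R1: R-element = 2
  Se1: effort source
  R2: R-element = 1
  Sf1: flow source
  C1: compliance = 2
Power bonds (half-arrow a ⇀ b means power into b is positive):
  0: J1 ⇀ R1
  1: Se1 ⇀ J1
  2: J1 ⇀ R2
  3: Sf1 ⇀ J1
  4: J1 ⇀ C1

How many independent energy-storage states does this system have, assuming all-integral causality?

1  (C1 all integral)

bond 1 |J1  (Se1 fixes effort; stroke away)
bond 3 |Sf1  (Sf1 fixes flow; stroke at Sf1)
bond 0 |J1  (J1: bond 3 brought flow, rest push out)
bond 2 |J1  (J1: bond 3 brought flow, rest push out)
bond 4 |J1  (J1 flow already set via bond 3)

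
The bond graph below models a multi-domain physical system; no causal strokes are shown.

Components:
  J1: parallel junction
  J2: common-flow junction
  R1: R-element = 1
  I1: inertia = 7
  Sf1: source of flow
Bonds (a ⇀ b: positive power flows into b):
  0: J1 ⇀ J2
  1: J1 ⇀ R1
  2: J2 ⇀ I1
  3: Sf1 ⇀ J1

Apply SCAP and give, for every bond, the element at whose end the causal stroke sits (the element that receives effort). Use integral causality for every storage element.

b3 |Sf1  (source Sf1 imposes f)
b2 |I1  (I1: I, integral causality)
b0 |J2  (1-jn J2 has f-setter on 2)
b1 |J1  (J1 needs exactly one e-in)

b0 →J2
b1 →J1
b2 →I1
b3 →Sf1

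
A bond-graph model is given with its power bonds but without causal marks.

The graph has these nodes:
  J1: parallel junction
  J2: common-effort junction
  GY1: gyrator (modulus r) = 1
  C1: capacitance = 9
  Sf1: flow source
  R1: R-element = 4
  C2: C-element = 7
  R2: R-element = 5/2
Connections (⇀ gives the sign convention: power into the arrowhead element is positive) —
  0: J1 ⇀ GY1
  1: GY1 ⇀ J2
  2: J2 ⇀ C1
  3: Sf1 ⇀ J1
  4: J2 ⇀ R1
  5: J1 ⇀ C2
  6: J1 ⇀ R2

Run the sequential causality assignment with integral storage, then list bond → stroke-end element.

b0 stroke→GY1
b1 stroke→GY1
b2 stroke→J2
b3 stroke→Sf1
b4 stroke→R1
b5 stroke→J1
b6 stroke→R2

β3 stroke at Sf1  (Sf1 fixes flow; stroke at Sf1)
β2 stroke at J2  (C1: C, integral causality)
β1 stroke at GY1  (0-jn J2 has e-setter on 2)
β4 stroke at R1  (J2: bond 2 brought effort, rest push out)
β0 stroke at GY1  (through GY1, causality inverts; strokes same side of GY1)
β5 stroke at J1  (C2: C, integral causality)
β6 stroke at R2  (J1: bond 5 brought effort, rest push out)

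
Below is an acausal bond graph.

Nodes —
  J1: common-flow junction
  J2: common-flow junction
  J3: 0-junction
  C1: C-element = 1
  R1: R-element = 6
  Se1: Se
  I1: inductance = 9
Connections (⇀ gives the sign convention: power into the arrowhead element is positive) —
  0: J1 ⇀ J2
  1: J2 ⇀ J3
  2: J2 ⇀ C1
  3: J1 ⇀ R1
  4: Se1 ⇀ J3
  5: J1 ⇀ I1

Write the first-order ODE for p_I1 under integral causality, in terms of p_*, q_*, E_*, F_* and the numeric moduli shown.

dp_I1/dt = -E_Se1 - 2*p_I1/3 - q_C1

bond 4 stroke→J3  (Se1 fixes effort; stroke away)
bond 1 stroke→J2  (J3 effort already set via bond 4)
bond 2 stroke→J2  (C1 outputs effort q/C1)
bond 0 stroke→J1  (J2: last free bond brings flow in)
bond 5 stroke→I1  (prefer integral on I1)
bond 3 stroke→J1  (J1 flow already set via bond 5)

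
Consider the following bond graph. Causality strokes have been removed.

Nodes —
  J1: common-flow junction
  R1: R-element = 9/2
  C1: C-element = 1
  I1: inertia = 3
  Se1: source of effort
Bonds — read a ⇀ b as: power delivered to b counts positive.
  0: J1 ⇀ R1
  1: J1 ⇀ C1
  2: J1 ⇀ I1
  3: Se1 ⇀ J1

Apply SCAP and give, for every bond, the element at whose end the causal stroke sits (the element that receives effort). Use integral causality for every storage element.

#3 →J1  (Se1 (Se) sets effort on bond)
#1 →J1  (C1 outputs effort q/C1)
#2 →I1  (I1 outputs flow p/I1)
#0 →J1  (J1: bond 2 brought flow, rest push out)

bond 0 stroke at J1
bond 1 stroke at J1
bond 2 stroke at I1
bond 3 stroke at J1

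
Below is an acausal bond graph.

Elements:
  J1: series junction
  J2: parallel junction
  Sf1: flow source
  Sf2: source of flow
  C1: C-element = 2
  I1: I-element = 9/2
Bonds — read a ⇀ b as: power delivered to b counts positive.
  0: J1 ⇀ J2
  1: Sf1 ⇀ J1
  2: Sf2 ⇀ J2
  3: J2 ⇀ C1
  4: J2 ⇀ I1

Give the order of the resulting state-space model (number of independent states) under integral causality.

#1 stroke at Sf1  (Sf1 (Sf) sets flow on bond)
#2 stroke at Sf2  (source Sf2 imposes f)
#0 stroke at J1  (J1 flow already set via bond 1)
#3 stroke at J2  (C1 outputs effort q/C1)
#4 stroke at I1  (J2: bond 3 brought effort, rest push out)

2  (C1, I1 all integral)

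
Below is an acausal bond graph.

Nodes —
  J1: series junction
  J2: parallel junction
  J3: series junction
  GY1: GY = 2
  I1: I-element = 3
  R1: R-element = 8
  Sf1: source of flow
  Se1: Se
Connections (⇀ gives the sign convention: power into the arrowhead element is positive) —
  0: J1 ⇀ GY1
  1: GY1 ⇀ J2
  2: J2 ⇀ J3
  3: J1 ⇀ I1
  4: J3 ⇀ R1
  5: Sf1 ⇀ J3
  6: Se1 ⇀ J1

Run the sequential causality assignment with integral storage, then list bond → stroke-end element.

#5 |Sf1  (source Sf1 imposes f)
#6 |J1  (Se1: effort source, stroke at far end)
#2 |J3  (J3: bond 5 brought flow, rest push out)
#4 |J3  (J3 flow already set via bond 5)
#1 |J2  (J2: last free bond brings effort in)
#0 |J1  (through GY1, causality inverts; strokes same side of GY1)
#3 |I1  (only one flow-in slot at J1)

bond 0 |J1
bond 1 |J2
bond 2 |J3
bond 3 |I1
bond 4 |J3
bond 5 |Sf1
bond 6 |J1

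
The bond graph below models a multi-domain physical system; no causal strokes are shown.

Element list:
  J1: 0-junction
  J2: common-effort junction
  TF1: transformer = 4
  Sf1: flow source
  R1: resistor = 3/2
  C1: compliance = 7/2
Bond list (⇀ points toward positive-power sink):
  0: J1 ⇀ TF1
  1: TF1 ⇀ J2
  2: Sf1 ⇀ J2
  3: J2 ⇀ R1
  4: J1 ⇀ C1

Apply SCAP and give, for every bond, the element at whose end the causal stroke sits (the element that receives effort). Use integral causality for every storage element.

bond 0 stroke→TF1
bond 1 stroke→J2
bond 2 stroke→Sf1
bond 3 stroke→R1
bond 4 stroke→J1

β2 stroke→Sf1  (Sf1 fixes flow; stroke at Sf1)
β4 stroke→J1  (prefer integral on C1)
β0 stroke→TF1  (J1 effort already set via bond 4)
β1 stroke→J2  (TF TF1: opposite of bond 0)
β3 stroke→R1  (J2: bond 1 brought effort, rest push out)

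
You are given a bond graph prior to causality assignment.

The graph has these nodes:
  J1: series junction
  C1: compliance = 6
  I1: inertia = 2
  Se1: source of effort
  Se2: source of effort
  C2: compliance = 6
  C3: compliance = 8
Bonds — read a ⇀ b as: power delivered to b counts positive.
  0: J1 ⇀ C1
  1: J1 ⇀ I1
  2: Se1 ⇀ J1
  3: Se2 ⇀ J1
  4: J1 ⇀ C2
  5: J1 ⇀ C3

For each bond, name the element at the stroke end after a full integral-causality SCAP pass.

bond 0 stroke at J1
bond 1 stroke at I1
bond 2 stroke at J1
bond 3 stroke at J1
bond 4 stroke at J1
bond 5 stroke at J1

β2 →J1  (Se1 (Se) sets effort on bond)
β3 →J1  (Se2 fixes effort; stroke away)
β0 →J1  (C1 integral (e out))
β1 →I1  (I1 outputs flow p/I1)
β4 →J1  (J1 flow already set via bond 1)
β5 →J1  (J1: bond 1 brought flow, rest push out)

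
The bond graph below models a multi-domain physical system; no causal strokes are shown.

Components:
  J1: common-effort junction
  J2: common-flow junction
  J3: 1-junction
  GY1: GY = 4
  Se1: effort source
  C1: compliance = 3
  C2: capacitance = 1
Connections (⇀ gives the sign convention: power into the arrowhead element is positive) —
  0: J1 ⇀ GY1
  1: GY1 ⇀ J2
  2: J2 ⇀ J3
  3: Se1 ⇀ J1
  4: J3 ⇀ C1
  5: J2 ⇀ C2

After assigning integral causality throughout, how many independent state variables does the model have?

#3 →J1  (Se1 (Se) sets effort on bond)
#0 →GY1  (0-jn J1 has e-setter on 3)
#1 →GY1  (GY GY1: same side as bond 0)
#2 →J2  (J2: bond 1 brought flow, rest push out)
#5 →J2  (1-jn J2 has f-setter on 1)
#4 →J3  (J3 flow already set via bond 2)

2  (C1, C2 all integral)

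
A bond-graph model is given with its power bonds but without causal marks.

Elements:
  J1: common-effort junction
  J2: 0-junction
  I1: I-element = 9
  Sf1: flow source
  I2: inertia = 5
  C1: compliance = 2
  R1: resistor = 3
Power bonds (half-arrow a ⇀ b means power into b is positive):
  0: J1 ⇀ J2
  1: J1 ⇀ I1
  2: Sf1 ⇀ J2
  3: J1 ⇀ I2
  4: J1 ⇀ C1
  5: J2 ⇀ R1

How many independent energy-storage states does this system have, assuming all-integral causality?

3  (C1, I1, I2 all integral)

β2 |Sf1  (source Sf1 imposes f)
β1 |I1  (I1 outputs flow p/I1)
β3 |I2  (I2: I, integral causality)
β4 |J1  (prefer integral on C1)
β0 |J2  (common-e at J1 fixed by 4)
β5 |R1  (J2 effort already set via bond 0)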